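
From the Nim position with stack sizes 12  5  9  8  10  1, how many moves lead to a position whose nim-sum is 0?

1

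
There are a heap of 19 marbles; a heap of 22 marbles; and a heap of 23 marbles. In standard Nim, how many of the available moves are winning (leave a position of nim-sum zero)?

3

Nim-sum: 19 XOR 22 XOR 23 = 18.
The overall nim-sum is X = 18. A heap of size p has a winning move iff p XOR X < p (reduce it to p XOR X).
  19: 19 XOR 18 = 1 < 19 — winning move (to 1).
  22: 22 XOR 18 = 4 < 22 — winning move (to 4).
  23: 23 XOR 18 = 5 < 23 — winning move (to 5).
That gives 3 winning moves.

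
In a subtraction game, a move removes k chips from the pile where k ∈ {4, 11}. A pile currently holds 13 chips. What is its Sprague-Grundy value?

Build the Grundy sequence with g(k) = mex{g(k−s) : s ∈ {4, 11}, s ≤ k}:
g(0) = mex{} = 0
g(1) = mex{} = 0
g(2) = mex{} = 0
g(3) = mex{} = 0
g(4) = mex{0} = 1
g(5) = mex{0} = 1
g(6) = mex{0} = 1
g(7) = mex{0} = 1
g(8) = mex{1} = 0
g(9) = mex{1} = 0
g(10) = mex{1} = 0
g(11) = mex{0,1} = 2
g(12) = mex{0} = 1
g(13) = mex{0} = 1
So g(13) = 1.

1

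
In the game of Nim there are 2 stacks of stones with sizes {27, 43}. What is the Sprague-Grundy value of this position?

Write each in binary and XOR column by column:
  011011  (27)
  101011  (43)
  ------
  110000  (48)

48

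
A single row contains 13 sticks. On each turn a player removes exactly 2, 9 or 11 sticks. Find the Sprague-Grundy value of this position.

2

Compute g(0), g(1), … for moves {2, 9, 11}:
g(0) = mex{} = 0
g(1) = mex{} = 0
g(2) = mex{0} = 1
g(3) = mex{0} = 1
g(4) = mex{1} = 0
g(5) = mex{1} = 0
g(6) = mex{0} = 1
g(7) = mex{0} = 1
g(8) = mex{1} = 0
g(9) = mex{0,1} = 2
g(10) = mex{0} = 1
g(11) = mex{0,1,2} = 3
g(12) = mex{0,1} = 2
g(13) = mex{0,1,3} = 2
So g(13) = 2.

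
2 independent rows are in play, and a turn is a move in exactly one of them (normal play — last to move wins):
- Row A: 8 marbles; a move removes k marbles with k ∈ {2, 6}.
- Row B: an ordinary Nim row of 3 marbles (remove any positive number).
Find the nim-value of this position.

3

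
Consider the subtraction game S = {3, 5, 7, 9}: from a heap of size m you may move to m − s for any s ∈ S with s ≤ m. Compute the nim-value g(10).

3

Compute g(0), g(1), … for moves {3, 5, 7, 9}:
k:     0  1  2  3  4  5  6  7  8  9 10
g(k):  0  0  0  1  1  1  2  2  2  3  3
So g(10) = 3.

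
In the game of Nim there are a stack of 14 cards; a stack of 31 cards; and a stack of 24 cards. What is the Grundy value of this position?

9

Compute the nim-sum pairwise:
14 ⊕ 31 = 17
17 ⊕ 24 = 9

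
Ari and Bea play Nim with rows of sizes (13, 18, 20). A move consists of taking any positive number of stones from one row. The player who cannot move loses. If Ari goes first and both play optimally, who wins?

Ari wins

Compute the nim-sum pairwise:
13 ⊕ 18 = 31
31 ⊕ 20 = 11
The nim-sum is 11 ≠ 0, so this is an N-position: the player to move can win; Ari has a winning move.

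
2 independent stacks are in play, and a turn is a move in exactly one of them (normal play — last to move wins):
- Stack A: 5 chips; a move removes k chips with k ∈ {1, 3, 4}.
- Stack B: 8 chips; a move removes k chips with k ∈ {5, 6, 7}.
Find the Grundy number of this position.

2

Grundy values for stack A (subtraction set {1, 3, 4}):
k:     0  1  2  3  4  5
g(k):  0  1  0  1  2  3
So g(5) = 3.
Grundy values for stack B (subtraction set {5, 6, 7}):
k:     0  1  2  3  4  5  6  7  8
g(k):  0  0  0  0  0  1  1  1  1
So g(8) = 1.
The value of a disjunctive sum is the nim-sum of the parts.
Combined value = 3 XOR 1 = 2.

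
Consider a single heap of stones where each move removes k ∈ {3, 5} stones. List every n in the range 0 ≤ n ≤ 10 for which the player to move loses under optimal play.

0, 1, 2, 8, 9, 10

Build the Grundy sequence with g(k) = mex{g(k−s) : s ∈ {3, 5}, s ≤ k}:
k:     0  1  2  3  4  5  6  7  8  9 10
g(k):  0  0  0  1  1  1  2  2  0  0  0
The P-positions (g = 0) in 0..10 are 0, 1, 2, 8, 9, 10.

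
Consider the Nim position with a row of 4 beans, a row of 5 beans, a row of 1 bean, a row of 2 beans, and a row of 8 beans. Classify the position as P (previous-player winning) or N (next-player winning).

N-position

Nim-sum: 4 ⊕ 5 ⊕ 1 ⊕ 2 ⊕ 8 = 10.
The nim-sum is 10 ≠ 0, so this is an N-position: the player to move can win.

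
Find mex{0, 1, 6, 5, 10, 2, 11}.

3

The values 0, 1, 2 are all present; 3 is the first non-negative integer missing from the set.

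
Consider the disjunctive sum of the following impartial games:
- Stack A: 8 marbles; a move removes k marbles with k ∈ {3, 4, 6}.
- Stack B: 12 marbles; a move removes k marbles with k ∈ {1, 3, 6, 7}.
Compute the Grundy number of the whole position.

Grundy values for stack A (subtraction set {3, 4, 6}):
k:     0  1  2  3  4  5  6  7  8
g(k):  0  0  0  1  1  1  2  2  2
So g(8) = 2.
Grundy values for stack B (subtraction set {1, 3, 6, 7}):
g(0) = mex{} = 0
g(1) = mex{0} = 1
g(2) = mex{1} = 0
g(3) = mex{0} = 1
g(4) = mex{1} = 0
g(5) = mex{0} = 1
g(6) = mex{0,1} = 2
g(7) = mex{0,1,2} = 3
g(8) = mex{0,1,3} = 2
g(9) = mex{0,1,2} = 3
g(10) = mex{0,1,3} = 2
g(11) = mex{0,1,2} = 3
g(12) = mex{1,2,3} = 0
So g(12) = 0.
By the Sprague-Grundy theorem, the Grundy value of a sum of independent games is the XOR of the component values.
Combined value = 2 ⊕ 0 = 2.

2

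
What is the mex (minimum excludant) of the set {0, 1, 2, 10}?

The values 0, 1, 2 are all present; 3 is the first non-negative integer missing from the set.

3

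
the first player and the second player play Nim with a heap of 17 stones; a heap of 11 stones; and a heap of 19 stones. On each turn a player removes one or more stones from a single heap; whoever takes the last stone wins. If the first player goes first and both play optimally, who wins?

the first player wins

Compute the nim-sum pairwise:
17 ^ 11 = 26
26 ^ 19 = 9
The nim-sum is 9 ≠ 0, so this is an N-position: the player to move can win; the first player has a winning move.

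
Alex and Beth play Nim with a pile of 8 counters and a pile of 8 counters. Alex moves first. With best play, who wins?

Beth wins

Nim-sum: 8 XOR 8 = 0.
The nim-sum is 0, so this is a P-position: the player to move is in a losing position under optimal play; Alex is about to move from it and so loses — Beth wins.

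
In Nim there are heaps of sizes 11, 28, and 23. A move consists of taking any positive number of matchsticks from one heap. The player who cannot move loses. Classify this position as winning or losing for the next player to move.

Losing position

Nim-sum: 11 ^ 28 ^ 23 = 0.
The nim-sum is 0, so this is a P-position: the player to move is in a losing position under optimal play.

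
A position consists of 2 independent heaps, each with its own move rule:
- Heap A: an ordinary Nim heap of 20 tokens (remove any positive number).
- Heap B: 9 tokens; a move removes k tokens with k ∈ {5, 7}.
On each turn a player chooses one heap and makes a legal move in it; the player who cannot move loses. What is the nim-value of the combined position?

Heap A is a plain Nim heap of size 20, so its Grundy value is 20.
Grundy values for heap B (subtraction set {5, 7}):
k:     0  1  2  3  4  5  6  7  8  9
g(k):  0  0  0  0  0  1  1  1  1  1
So g(9) = 1.
By the Sprague-Grundy theorem, the Grundy value of a sum of independent games is the XOR of the component values.
Combined value = 20 ⊕ 1 = 21.

21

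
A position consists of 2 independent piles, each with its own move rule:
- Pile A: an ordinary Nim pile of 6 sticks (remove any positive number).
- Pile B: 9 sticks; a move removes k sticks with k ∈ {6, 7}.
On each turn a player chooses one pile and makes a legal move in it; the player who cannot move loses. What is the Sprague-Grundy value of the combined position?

7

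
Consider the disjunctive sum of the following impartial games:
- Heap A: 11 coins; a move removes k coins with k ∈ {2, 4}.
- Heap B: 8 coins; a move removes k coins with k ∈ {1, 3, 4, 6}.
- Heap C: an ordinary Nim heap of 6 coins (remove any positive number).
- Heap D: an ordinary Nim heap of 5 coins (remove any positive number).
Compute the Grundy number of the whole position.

For heap A, compute g(0), g(1), … with moves {2, 4}:
g(0) = mex{} = 0
g(1) = mex{} = 0
g(2) = mex{0} = 1
g(3) = mex{0} = 1
g(4) = mex{0,1} = 2
g(5) = mex{0,1} = 2
g(6) = mex{1,2} = 0
g(7) = mex{1,2} = 0
g(8) = mex{0,2} = 1
g(9) = mex{0,2} = 1
g(10) = mex{0,1} = 2
g(11) = mex{0,1} = 2
So g(11) = 2.
For heap B, compute g(0), g(1), … with moves {1, 3, 4, 6}:
g(0) = mex{} = 0
g(1) = mex{0} = 1
g(2) = mex{1} = 0
g(3) = mex{0} = 1
g(4) = mex{0,1} = 2
g(5) = mex{0,1,2} = 3
g(6) = mex{0,1,3} = 2
g(7) = mex{1,2} = 0
g(8) = mex{0,2,3} = 1
So g(8) = 1.
Heap C is a plain Nim heap of size 6, so its Grundy value is 6.
Heap D is a plain Nim heap of size 5, so its Grundy value is 5.
The value of a disjunctive sum is the nim-sum of the parts.
Combined value = 2 ⊕ 1 ⊕ 6 ⊕ 5 = 0.

0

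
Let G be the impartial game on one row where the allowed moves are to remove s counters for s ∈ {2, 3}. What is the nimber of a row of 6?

0

Build the Grundy sequence with g(k) = mex{g(k−s) : s ∈ {2, 3}, s ≤ k}:
g(0) = mex{} = 0
g(1) = mex{} = 0
g(2) = mex{0} = 1
g(3) = mex{0} = 1
g(4) = mex{0,1} = 2
g(5) = mex{1} = 0
g(6) = mex{1,2} = 0
So g(6) = 0.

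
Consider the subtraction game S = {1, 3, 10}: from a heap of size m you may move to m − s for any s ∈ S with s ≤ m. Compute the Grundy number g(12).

2

Build the Grundy sequence with g(k) = mex{g(k−s) : s ∈ {1, 3, 10}, s ≤ k}:
k:     0  1  2  3  4  5  6  7  8  9 10 11 12
g(k):  0  1  0  1  0  1  0  1  0  1  2  3  2
So g(12) = 2.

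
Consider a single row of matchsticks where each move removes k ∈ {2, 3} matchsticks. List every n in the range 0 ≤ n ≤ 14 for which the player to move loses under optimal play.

0, 1, 5, 6, 10, 11

Grundy values for subtraction set {2, 3}:
k:     0  1  2  3  4  5  6  7  8  9 10 11 12 13 14
g(k):  0  0  1  1  2  0  0  1  1  2  0  0  1  1  2
The P-positions (g = 0) in 0..14 are 0, 1, 5, 6, 10, 11.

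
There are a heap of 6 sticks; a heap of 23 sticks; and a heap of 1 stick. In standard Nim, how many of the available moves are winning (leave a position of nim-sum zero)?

Nim-sum: 6 XOR 23 XOR 1 = 16.
The overall nim-sum is X = 16. A heap of size p has a winning move iff p XOR X < p (reduce it to p XOR X).
  6: 6 XOR 16 = 22 ≥ 6 — no move.
  23: 23 XOR 16 = 7 < 23 — winning move (to 7).
  1: 1 XOR 16 = 17 ≥ 1 — no move.
That gives 1 winning move.

1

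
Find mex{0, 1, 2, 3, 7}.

4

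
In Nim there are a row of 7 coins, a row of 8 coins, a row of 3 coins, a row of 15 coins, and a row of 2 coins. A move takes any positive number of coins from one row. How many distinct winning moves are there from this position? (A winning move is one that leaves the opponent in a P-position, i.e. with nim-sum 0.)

3

Compute the nim-sum pairwise:
7 ^ 8 = 15
15 ^ 3 = 12
12 ^ 15 = 3
3 ^ 2 = 1
The overall nim-sum is X = 1. A row of size p has a winning move iff p XOR X < p (reduce it to p XOR X).
  7: 7 XOR 1 = 6 < 7 — winning move (to 6).
  8: 8 XOR 1 = 9 ≥ 8 — no move.
  3: 3 XOR 1 = 2 < 3 — winning move (to 2).
  15: 15 XOR 1 = 14 < 15 — winning move (to 14).
  2: 2 XOR 1 = 3 ≥ 2 — no move.
That gives 3 winning moves.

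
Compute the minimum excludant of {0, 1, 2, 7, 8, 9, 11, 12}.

3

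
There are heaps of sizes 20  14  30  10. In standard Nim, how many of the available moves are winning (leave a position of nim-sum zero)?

Nim-sum: 20 ^ 14 ^ 30 ^ 10 = 14.
The overall nim-sum is X = 14. A heap of size p has a winning move iff p XOR X < p (reduce it to p XOR X).
  20: 20 XOR 14 = 26 ≥ 20 — no move.
  14: 14 XOR 14 = 0 < 14 — winning move (to 0).
  30: 30 XOR 14 = 16 < 30 — winning move (to 16).
  10: 10 XOR 14 = 4 < 10 — winning move (to 4).
That gives 3 winning moves.

3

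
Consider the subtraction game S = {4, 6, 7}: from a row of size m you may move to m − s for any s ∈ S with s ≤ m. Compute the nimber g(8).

Grundy values for subtraction set {4, 6, 7}:
g(0) = mex{} = 0
g(1) = mex{} = 0
g(2) = mex{} = 0
g(3) = mex{} = 0
g(4) = mex{0} = 1
g(5) = mex{0} = 1
g(6) = mex{0} = 1
g(7) = mex{0} = 1
g(8) = mex{0,1} = 2
So g(8) = 2.

2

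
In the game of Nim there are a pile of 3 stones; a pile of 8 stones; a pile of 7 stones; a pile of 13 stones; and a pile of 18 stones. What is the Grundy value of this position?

19

Bitwise XOR of the heap sizes:
  00011  (3)
  01000  (8)
  00111  (7)
  01101  (13)
  10010  (18)
  -----
  10011  (19)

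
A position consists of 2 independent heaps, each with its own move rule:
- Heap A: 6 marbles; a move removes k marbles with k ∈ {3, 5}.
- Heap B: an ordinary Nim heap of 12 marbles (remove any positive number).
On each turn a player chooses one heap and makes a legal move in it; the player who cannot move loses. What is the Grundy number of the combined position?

14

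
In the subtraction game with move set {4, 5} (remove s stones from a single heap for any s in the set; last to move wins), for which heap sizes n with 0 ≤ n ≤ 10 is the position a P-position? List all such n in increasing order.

0, 1, 2, 3, 9, 10

Grundy values for subtraction set {4, 5}:
g(0) = mex{} = 0
g(1) = mex{} = 0
g(2) = mex{} = 0
g(3) = mex{} = 0
g(4) = mex{0} = 1
g(5) = mex{0} = 1
g(6) = mex{0} = 1
g(7) = mex{0} = 1
g(8) = mex{0,1} = 2
g(9) = mex{1} = 0
g(10) = mex{1} = 0
The P-positions (g = 0) in 0..10 are 0, 1, 2, 3, 9, 10.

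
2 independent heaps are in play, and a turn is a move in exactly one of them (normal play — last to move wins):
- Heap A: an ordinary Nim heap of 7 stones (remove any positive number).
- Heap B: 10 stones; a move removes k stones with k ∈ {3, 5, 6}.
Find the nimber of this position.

Heap A is a plain Nim heap of size 7, so its Grundy value is 7.
For heap B, compute g(0), g(1), … with moves {3, 5, 6}:
k:     0  1  2  3  4  5  6  7  8  9 10
g(k):  0  0  0  1  1  1  2  2  2  0  0
So g(10) = 0.
The value of a disjunctive sum is the nim-sum of the parts.
Combined value = 7 XOR 0 = 7.

7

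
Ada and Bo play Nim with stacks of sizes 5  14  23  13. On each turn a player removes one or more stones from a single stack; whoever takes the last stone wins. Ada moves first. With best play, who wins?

Ada wins

Nim-sum: 5 ⊕ 14 ⊕ 23 ⊕ 13 = 17.
The nim-sum is 17 ≠ 0, so this is an N-position: the player to move can win; Ada has a winning move.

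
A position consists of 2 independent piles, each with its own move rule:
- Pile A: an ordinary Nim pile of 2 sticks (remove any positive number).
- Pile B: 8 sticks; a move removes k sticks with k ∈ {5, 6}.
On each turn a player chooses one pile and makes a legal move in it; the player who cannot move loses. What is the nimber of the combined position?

3

Pile A is a plain Nim pile of size 2, so its Grundy value is 2.
For pile B, compute g(0), g(1), … with moves {5, 6}:
k:     0  1  2  3  4  5  6  7  8
g(k):  0  0  0  0  0  1  1  1  1
So g(8) = 1.
By the Sprague-Grundy theorem, the Grundy value of a sum of independent games is the XOR of the component values.
Combined value = 2 ⊕ 1 = 3.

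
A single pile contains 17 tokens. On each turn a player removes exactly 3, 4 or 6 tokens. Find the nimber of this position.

2

Compute g(0), g(1), … for moves {3, 4, 6}:
k:     0  1  2  3  4  5  6  7  8  9 10 11 12 13 14 15 16 17
g(k):  0  0  0  1  1  1  2  2  2  0  0  0  1  1  1  2  2  2
So g(17) = 2.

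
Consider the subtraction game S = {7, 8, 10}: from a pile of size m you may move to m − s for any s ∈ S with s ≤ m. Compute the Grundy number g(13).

1

Build the Grundy sequence with g(k) = mex{g(k−s) : s ∈ {7, 8, 10}, s ≤ k}:
k:     0  1  2  3  4  5  6  7  8  9 10 11 12 13
g(k):  0  0  0  0  0  0  0  1  1  1  1  1  1  1
So g(13) = 1.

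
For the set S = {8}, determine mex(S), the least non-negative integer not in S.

0

0 is not in the set, so the mex is 0.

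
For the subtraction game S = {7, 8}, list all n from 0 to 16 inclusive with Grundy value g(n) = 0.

Compute g(0), g(1), … for moves {7, 8}:
k:     0  1  2  3  4  5  6  7  8  9 10 11 12 13 14 15 16
g(k):  0  0  0  0  0  0  0  1  1  1  1  1  1  1  2  0  0
The P-positions (g = 0) in 0..16 are 0, 1, 2, 3, 4, 5, 6, 15, 16.

0, 1, 2, 3, 4, 5, 6, 15, 16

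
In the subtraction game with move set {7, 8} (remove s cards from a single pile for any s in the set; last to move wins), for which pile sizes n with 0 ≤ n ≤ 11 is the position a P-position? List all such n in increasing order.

Compute g(0), g(1), … for moves {7, 8}:
g(0) = mex{} = 0
g(1) = mex{} = 0
g(2) = mex{} = 0
g(3) = mex{} = 0
g(4) = mex{} = 0
g(5) = mex{} = 0
g(6) = mex{} = 0
g(7) = mex{0} = 1
g(8) = mex{0} = 1
g(9) = mex{0} = 1
g(10) = mex{0} = 1
g(11) = mex{0} = 1
The P-positions (g = 0) in 0..11 are 0, 1, 2, 3, 4, 5, 6.

0, 1, 2, 3, 4, 5, 6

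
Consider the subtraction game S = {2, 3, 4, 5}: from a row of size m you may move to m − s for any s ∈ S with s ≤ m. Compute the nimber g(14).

0

Compute g(0), g(1), … for moves {2, 3, 4, 5}:
k:     0  1  2  3  4  5  6  7  8  9 10 11 12 13 14
g(k):  0  0  1  1  2  2  3  0  0  1  1  2  2  3  0
So g(14) = 0.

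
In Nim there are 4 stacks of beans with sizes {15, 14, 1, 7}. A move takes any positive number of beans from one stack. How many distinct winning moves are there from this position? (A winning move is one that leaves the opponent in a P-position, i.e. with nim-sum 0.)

3

Nim-sum: 15 ⊕ 14 ⊕ 1 ⊕ 7 = 7.
The overall nim-sum is X = 7. A stack of size p has a winning move iff p XOR X < p (reduce it to p XOR X).
  15: 15 XOR 7 = 8 < 15 — winning move (to 8).
  14: 14 XOR 7 = 9 < 14 — winning move (to 9).
  1: 1 XOR 7 = 6 ≥ 1 — no move.
  7: 7 XOR 7 = 0 < 7 — winning move (to 0).
That gives 3 winning moves.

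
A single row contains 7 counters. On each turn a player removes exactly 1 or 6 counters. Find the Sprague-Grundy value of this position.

0

Grundy values for subtraction set {1, 6}:
k:     0  1  2  3  4  5  6  7
g(k):  0  1  0  1  0  1  2  0
So g(7) = 0.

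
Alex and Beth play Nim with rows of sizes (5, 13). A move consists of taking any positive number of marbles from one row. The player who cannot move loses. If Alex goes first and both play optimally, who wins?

Alex wins

Bitwise XOR of the heap sizes:
  0101  (5)
  1101  (13)
  ----
  1000  (8)
The nim-sum is 8 ≠ 0, so this is an N-position: the player to move can win; Alex has a winning move.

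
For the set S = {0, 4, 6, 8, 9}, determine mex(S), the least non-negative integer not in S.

1

0 is in the set but 1 is not, so the mex is 1.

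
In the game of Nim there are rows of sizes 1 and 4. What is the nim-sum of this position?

Nim-sum: 1 ⊕ 4 = 5.

5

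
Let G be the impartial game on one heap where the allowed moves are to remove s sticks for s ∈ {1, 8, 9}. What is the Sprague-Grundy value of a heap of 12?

2

Compute g(0), g(1), … for moves {1, 8, 9}:
g(0) = mex{} = 0
g(1) = mex{0} = 1
g(2) = mex{1} = 0
g(3) = mex{0} = 1
g(4) = mex{1} = 0
g(5) = mex{0} = 1
g(6) = mex{1} = 0
g(7) = mex{0} = 1
g(8) = mex{0,1} = 2
g(9) = mex{0,1,2} = 3
g(10) = mex{0,1,3} = 2
g(11) = mex{0,1,2} = 3
g(12) = mex{0,1,3} = 2
So g(12) = 2.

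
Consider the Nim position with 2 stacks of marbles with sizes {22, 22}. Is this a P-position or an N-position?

P-position

Nim-sum: 22 XOR 22 = 0.
The nim-sum is 0, so this is a P-position: the player to move is in a losing position under optimal play.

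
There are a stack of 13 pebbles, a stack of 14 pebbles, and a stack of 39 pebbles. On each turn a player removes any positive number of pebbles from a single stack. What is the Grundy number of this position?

Bitwise XOR of the heap sizes:
  001101  (13)
  001110  (14)
  100111  (39)
  ------
  100100  (36)

36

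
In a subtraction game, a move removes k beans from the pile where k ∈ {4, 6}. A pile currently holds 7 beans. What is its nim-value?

1

Grundy values for subtraction set {4, 6}:
k:     0  1  2  3  4  5  6  7
g(k):  0  0  0  0  1  1  1  1
So g(7) = 1.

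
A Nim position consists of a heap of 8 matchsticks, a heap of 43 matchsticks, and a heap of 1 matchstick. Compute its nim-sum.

Write each in binary and XOR column by column:
  001000  (8)
  101011  (43)
  000001  (1)
  ------
  100010  (34)

34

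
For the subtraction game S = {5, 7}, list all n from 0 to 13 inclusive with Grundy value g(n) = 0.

0, 1, 2, 3, 4, 12, 13

Build the Grundy sequence with g(k) = mex{g(k−s) : s ∈ {5, 7}, s ≤ k}:
k:     0  1  2  3  4  5  6  7  8  9 10 11 12 13
g(k):  0  0  0  0  0  1  1  1  1  1  2  2  0  0
The P-positions (g = 0) in 0..13 are 0, 1, 2, 3, 4, 12, 13.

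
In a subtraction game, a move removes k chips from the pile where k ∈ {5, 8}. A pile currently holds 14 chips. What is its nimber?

0

Compute g(0), g(1), … for moves {5, 8}:
g(0) = mex{} = 0
g(1) = mex{} = 0
g(2) = mex{} = 0
g(3) = mex{} = 0
g(4) = mex{} = 0
g(5) = mex{0} = 1
g(6) = mex{0} = 1
g(7) = mex{0} = 1
g(8) = mex{0} = 1
g(9) = mex{0} = 1
g(10) = mex{0,1} = 2
g(11) = mex{0,1} = 2
g(12) = mex{0,1} = 2
g(13) = mex{1} = 0
g(14) = mex{1} = 0
So g(14) = 0.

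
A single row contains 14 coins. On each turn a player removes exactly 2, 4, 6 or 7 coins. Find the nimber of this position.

2

Build the Grundy sequence with g(k) = mex{g(k−s) : s ∈ {2, 4, 6, 7}, s ≤ k}:
g(0) = mex{} = 0
g(1) = mex{} = 0
g(2) = mex{0} = 1
g(3) = mex{0} = 1
g(4) = mex{0,1} = 2
g(5) = mex{0,1} = 2
g(6) = mex{0,1,2} = 3
g(7) = mex{0,1,2} = 3
g(8) = mex{0,1,2,3} = 4
g(9) = mex{1,2,3} = 0
g(10) = mex{1,2,3,4} = 0
g(11) = mex{0,2,3} = 1
g(12) = mex{0,2,3,4} = 1
g(13) = mex{0,1,3} = 2
g(14) = mex{0,1,3,4} = 2
So g(14) = 2.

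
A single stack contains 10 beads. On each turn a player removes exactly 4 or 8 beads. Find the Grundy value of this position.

2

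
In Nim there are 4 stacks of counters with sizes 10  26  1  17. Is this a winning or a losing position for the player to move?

Losing position

In binary:
  01010  (10)
  11010  (26)
  00001  (1)
  10001  (17)
  -----
  00000  (0)
The nim-sum is 0, so this is a P-position: the player to move is in a losing position under optimal play.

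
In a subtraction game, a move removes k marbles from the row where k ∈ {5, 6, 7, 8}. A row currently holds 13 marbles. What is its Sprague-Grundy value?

Build the Grundy sequence with g(k) = mex{g(k−s) : s ∈ {5, 6, 7, 8}, s ≤ k}:
k:     0  1  2  3  4  5  6  7  8  9 10 11 12 13
g(k):  0  0  0  0  0  1  1  1  1  1  2  2  2  0
So g(13) = 0.

0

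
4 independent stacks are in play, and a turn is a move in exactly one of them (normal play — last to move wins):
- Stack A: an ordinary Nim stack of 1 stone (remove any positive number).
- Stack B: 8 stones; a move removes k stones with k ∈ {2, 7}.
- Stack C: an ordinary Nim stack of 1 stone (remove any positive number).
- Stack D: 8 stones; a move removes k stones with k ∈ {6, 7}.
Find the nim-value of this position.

3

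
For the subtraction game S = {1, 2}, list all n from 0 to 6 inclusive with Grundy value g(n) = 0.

0, 3, 6

Compute g(0), g(1), … for moves {1, 2}:
g(0) = mex{} = 0
g(1) = mex{0} = 1
g(2) = mex{0,1} = 2
g(3) = mex{1,2} = 0
g(4) = mex{0,2} = 1
g(5) = mex{0,1} = 2
g(6) = mex{1,2} = 0
The P-positions (g = 0) in 0..6 are 0, 3, 6.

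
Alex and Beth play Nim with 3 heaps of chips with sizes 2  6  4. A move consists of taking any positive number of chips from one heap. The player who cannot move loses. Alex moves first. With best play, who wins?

Bitwise XOR of the heap sizes:
  010  (2)
  110  (6)
  100  (4)
  ---
  000  (0)
The nim-sum is 0, so this is a P-position: the player to move is in a losing position under optimal play; Alex is about to move from it and so loses — Beth wins.

Beth wins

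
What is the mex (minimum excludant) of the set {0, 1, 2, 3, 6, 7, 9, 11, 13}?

4

The values 0, 1, 2, 3 are all present; 4 is the first non-negative integer missing from the set.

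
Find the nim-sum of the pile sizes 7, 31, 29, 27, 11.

21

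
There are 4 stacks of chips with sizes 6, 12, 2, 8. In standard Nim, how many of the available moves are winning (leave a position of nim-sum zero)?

0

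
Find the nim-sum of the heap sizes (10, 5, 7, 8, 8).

8

Compute the nim-sum pairwise:
10 ⊕ 5 = 15
15 ⊕ 7 = 8
8 ⊕ 8 = 0
0 ⊕ 8 = 8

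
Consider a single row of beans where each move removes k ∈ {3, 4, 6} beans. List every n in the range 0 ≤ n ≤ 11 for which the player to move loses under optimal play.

0, 1, 2, 9, 10, 11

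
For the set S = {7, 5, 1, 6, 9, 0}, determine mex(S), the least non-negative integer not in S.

2

The values 0, 1 are all present; 2 is the first non-negative integer missing from the set.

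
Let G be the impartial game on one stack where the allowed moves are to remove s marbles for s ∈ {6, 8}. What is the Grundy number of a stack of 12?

2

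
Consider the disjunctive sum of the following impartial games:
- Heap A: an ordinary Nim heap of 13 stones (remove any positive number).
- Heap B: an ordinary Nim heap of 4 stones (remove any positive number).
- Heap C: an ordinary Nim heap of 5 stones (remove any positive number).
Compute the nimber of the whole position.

Heap A is a plain Nim heap of size 13, so its Grundy value is 13.
Heap B is a plain Nim heap of size 4, so its Grundy value is 4.
Heap C is a plain Nim heap of size 5, so its Grundy value is 5.
The value of a disjunctive sum is the nim-sum of the parts.
Combined value = 13 XOR 4 XOR 5 = 12.

12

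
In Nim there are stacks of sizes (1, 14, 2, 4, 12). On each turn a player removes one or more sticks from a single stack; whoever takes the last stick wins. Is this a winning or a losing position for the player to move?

Nim-sum: 1 XOR 14 XOR 2 XOR 4 XOR 12 = 5.
The nim-sum is 5 ≠ 0, so this is an N-position: the player to move can win.

Winning position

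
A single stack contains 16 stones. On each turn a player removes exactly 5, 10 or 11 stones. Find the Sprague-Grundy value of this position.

0

Grundy values for subtraction set {5, 10, 11}:
k:     0  1  2  3  4  5  6  7  8  9 10 11 12 13 14 15 16
g(k):  0  0  0  0  0  1  1  1  1  1  2  2  2  2  2  3  0
So g(16) = 0.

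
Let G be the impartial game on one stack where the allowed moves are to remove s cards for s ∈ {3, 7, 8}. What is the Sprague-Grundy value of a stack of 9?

1

Compute g(0), g(1), … for moves {3, 7, 8}:
g(0) = mex{} = 0
g(1) = mex{} = 0
g(2) = mex{} = 0
g(3) = mex{0} = 1
g(4) = mex{0} = 1
g(5) = mex{0} = 1
g(6) = mex{1} = 0
g(7) = mex{0,1} = 2
g(8) = mex{0,1} = 2
g(9) = mex{0} = 1
So g(9) = 1.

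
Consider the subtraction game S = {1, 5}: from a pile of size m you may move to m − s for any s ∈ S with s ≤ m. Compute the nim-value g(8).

0

Grundy values for subtraction set {1, 5}:
k:     0  1  2  3  4  5  6  7  8
g(k):  0  1  0  1  0  1  0  1  0
So g(8) = 0.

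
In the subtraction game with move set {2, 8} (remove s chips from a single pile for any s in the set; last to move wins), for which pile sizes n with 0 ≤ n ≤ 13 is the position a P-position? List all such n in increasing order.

0, 1, 4, 5, 10, 11

Grundy values for subtraction set {2, 8}:
g(0) = mex{} = 0
g(1) = mex{} = 0
g(2) = mex{0} = 1
g(3) = mex{0} = 1
g(4) = mex{1} = 0
g(5) = mex{1} = 0
g(6) = mex{0} = 1
g(7) = mex{0} = 1
g(8) = mex{0,1} = 2
g(9) = mex{0,1} = 2
g(10) = mex{1,2} = 0
g(11) = mex{1,2} = 0
g(12) = mex{0} = 1
g(13) = mex{0} = 1
The P-positions (g = 0) in 0..13 are 0, 1, 4, 5, 10, 11.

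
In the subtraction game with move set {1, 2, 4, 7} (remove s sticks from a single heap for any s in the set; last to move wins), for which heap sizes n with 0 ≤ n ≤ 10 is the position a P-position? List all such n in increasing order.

0, 3, 6, 9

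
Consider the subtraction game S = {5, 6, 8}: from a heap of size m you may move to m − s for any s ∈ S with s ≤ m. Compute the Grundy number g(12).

2

Grundy values for subtraction set {5, 6, 8}:
k:     0  1  2  3  4  5  6  7  8  9 10 11 12
g(k):  0  0  0  0  0  1  1  1  1  1  2  2  2
So g(12) = 2.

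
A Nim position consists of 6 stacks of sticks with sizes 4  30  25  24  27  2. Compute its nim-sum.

2

Compute the nim-sum pairwise:
4 ^ 30 = 26
26 ^ 25 = 3
3 ^ 24 = 27
27 ^ 27 = 0
0 ^ 2 = 2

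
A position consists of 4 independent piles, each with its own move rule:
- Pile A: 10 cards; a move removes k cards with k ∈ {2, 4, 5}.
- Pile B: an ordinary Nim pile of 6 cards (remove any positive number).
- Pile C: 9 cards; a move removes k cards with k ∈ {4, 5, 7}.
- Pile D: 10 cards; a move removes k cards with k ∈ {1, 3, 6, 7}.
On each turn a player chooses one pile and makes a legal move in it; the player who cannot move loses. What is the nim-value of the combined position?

7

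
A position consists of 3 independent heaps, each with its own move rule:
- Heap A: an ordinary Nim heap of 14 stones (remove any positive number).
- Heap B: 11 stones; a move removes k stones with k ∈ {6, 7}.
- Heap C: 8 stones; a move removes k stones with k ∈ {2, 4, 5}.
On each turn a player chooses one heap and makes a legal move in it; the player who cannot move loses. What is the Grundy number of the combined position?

15

Heap A is a plain Nim heap of size 14, so its Grundy value is 14.
Build the Grundy sequence for heap B with g(k) = mex{g(k−s) : s ∈ {6, 7}, s ≤ k}:
k:     0  1  2  3  4  5  6  7  8  9 10 11
g(k):  0  0  0  0  0  0  1  1  1  1  1  1
So g(11) = 1.
For heap C, compute g(0), g(1), … with moves {2, 4, 5}:
k:     0  1  2  3  4  5  6  7  8
g(k):  0  0  1  1  2  2  3  0  0
So g(8) = 0.
The value of a disjunctive sum is the nim-sum of the parts.
Combined value = 14 XOR 1 XOR 0 = 15.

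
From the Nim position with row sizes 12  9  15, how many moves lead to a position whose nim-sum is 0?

In binary:
  1100  (12)
  1001  (9)
  1111  (15)
  ----
  1010  (10)
The overall nim-sum is X = 10. A row of size p has a winning move iff p XOR X < p (reduce it to p XOR X).
  12: 12 XOR 10 = 6 < 12 — winning move (to 6).
  9: 9 XOR 10 = 3 < 9 — winning move (to 3).
  15: 15 XOR 10 = 5 < 15 — winning move (to 5).
That gives 3 winning moves.

3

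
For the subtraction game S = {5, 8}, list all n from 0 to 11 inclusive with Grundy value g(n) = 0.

Grundy values for subtraction set {5, 8}:
k:     0  1  2  3  4  5  6  7  8  9 10 11
g(k):  0  0  0  0  0  1  1  1  1  1  2  2
The P-positions (g = 0) in 0..11 are 0, 1, 2, 3, 4.

0, 1, 2, 3, 4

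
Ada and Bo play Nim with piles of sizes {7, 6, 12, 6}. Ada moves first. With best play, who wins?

Bitwise XOR of the heap sizes:
  0111  (7)
  0110  (6)
  1100  (12)
  0110  (6)
  ----
  1011  (11)
The nim-sum is 11 ≠ 0, so this is an N-position: the player to move can win; Ada has a winning move.

Ada wins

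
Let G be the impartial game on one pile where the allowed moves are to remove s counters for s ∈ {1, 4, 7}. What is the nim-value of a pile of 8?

0

Compute g(0), g(1), … for moves {1, 4, 7}:
g(0) = mex{} = 0
g(1) = mex{0} = 1
g(2) = mex{1} = 0
g(3) = mex{0} = 1
g(4) = mex{0,1} = 2
g(5) = mex{1,2} = 0
g(6) = mex{0} = 1
g(7) = mex{0,1} = 2
g(8) = mex{1,2} = 0
So g(8) = 0.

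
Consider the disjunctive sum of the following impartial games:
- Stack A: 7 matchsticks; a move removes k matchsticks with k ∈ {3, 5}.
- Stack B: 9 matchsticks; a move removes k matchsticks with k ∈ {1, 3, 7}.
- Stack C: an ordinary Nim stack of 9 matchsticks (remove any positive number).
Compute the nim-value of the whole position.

Grundy values for stack A (subtraction set {3, 5}):
g(0) = mex{} = 0
g(1) = mex{} = 0
g(2) = mex{} = 0
g(3) = mex{0} = 1
g(4) = mex{0} = 1
g(5) = mex{0} = 1
g(6) = mex{0,1} = 2
g(7) = mex{0,1} = 2
So g(7) = 2.
Grundy values for stack B (subtraction set {1, 3, 7}):
k:     0  1  2  3  4  5  6  7  8  9
g(k):  0  1  0  1  0  1  0  1  0  1
So g(9) = 1.
Stack C is a plain Nim stack of size 9, so its Grundy value is 9.
The value of a disjunctive sum is the nim-sum of the parts.
Combined value = 2 XOR 1 XOR 9 = 10.

10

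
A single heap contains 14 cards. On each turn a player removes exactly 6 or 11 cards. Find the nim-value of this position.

Grundy values for subtraction set {6, 11}:
g(0) = mex{} = 0
g(1) = mex{} = 0
g(2) = mex{} = 0
g(3) = mex{} = 0
g(4) = mex{} = 0
g(5) = mex{} = 0
g(6) = mex{0} = 1
g(7) = mex{0} = 1
g(8) = mex{0} = 1
g(9) = mex{0} = 1
g(10) = mex{0} = 1
g(11) = mex{0} = 1
g(12) = mex{0,1} = 2
g(13) = mex{0,1} = 2
g(14) = mex{0,1} = 2
So g(14) = 2.

2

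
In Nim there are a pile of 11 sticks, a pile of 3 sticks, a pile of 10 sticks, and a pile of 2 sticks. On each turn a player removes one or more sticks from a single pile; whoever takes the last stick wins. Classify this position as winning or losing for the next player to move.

Write each in binary and XOR column by column:
  1011  (11)
  0011  (3)
  1010  (10)
  0010  (2)
  ----
  0000  (0)
The nim-sum is 0, so this is a P-position: the player to move is in a losing position under optimal play.

Losing position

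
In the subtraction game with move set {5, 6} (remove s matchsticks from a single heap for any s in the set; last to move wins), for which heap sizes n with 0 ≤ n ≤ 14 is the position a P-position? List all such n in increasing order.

Compute g(0), g(1), … for moves {5, 6}:
g(0) = mex{} = 0
g(1) = mex{} = 0
g(2) = mex{} = 0
g(3) = mex{} = 0
g(4) = mex{} = 0
g(5) = mex{0} = 1
g(6) = mex{0} = 1
g(7) = mex{0} = 1
g(8) = mex{0} = 1
g(9) = mex{0} = 1
g(10) = mex{0,1} = 2
g(11) = mex{1} = 0
g(12) = mex{1} = 0
g(13) = mex{1} = 0
g(14) = mex{1} = 0
The P-positions (g = 0) in 0..14 are 0, 1, 2, 3, 4, 11, 12, 13, 14.

0, 1, 2, 3, 4, 11, 12, 13, 14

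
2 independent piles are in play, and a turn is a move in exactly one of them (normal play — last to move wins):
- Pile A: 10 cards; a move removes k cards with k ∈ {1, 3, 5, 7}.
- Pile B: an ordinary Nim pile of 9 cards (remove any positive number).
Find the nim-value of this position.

9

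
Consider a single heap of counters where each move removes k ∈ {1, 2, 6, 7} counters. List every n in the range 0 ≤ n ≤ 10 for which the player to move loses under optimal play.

0, 3, 8

Build the Grundy sequence with g(k) = mex{g(k−s) : s ∈ {1, 2, 6, 7}, s ≤ k}:
k:     0  1  2  3  4  5  6  7  8  9 10
g(k):  0  1  2  0  1  2  3  4  0  1  2
The P-positions (g = 0) in 0..10 are 0, 3, 8.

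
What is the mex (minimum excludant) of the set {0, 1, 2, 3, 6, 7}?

The values 0, 1, 2, 3 are all present; 4 is the first non-negative integer missing from the set.

4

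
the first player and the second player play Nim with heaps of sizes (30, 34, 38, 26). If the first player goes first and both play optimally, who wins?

Nim-sum: 30 ^ 34 ^ 38 ^ 26 = 0.
The nim-sum is 0, so this is a P-position: the player to move is in a losing position under optimal play; the first player is about to move from it and so loses — the second player wins.

the second player wins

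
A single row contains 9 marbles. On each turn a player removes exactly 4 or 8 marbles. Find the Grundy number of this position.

2

Grundy values for subtraction set {4, 8}:
g(0) = mex{} = 0
g(1) = mex{} = 0
g(2) = mex{} = 0
g(3) = mex{} = 0
g(4) = mex{0} = 1
g(5) = mex{0} = 1
g(6) = mex{0} = 1
g(7) = mex{0} = 1
g(8) = mex{0,1} = 2
g(9) = mex{0,1} = 2
So g(9) = 2.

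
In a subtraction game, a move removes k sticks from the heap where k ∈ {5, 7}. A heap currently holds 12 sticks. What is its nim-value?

Grundy values for subtraction set {5, 7}:
k:     0  1  2  3  4  5  6  7  8  9 10 11 12
g(k):  0  0  0  0  0  1  1  1  1  1  2  2  0
So g(12) = 0.

0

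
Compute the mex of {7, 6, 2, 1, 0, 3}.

4

The values 0, 1, 2, 3 are all present; 4 is the first non-negative integer missing from the set.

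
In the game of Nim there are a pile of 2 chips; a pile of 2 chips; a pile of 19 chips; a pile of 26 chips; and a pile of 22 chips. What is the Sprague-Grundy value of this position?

31

In binary:
  00010  (2)
  00010  (2)
  10011  (19)
  11010  (26)
  10110  (22)
  -----
  11111  (31)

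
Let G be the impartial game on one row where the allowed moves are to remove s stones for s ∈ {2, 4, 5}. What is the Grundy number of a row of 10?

Compute g(0), g(1), … for moves {2, 4, 5}:
g(0) = mex{} = 0
g(1) = mex{} = 0
g(2) = mex{0} = 1
g(3) = mex{0} = 1
g(4) = mex{0,1} = 2
g(5) = mex{0,1} = 2
g(6) = mex{0,1,2} = 3
g(7) = mex{1,2} = 0
g(8) = mex{1,2,3} = 0
g(9) = mex{0,2} = 1
g(10) = mex{0,2,3} = 1
So g(10) = 1.

1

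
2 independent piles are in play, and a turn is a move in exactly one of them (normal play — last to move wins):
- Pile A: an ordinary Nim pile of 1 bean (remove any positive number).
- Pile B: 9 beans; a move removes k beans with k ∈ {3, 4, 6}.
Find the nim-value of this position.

1

Pile A is a plain Nim pile of size 1, so its Grundy value is 1.
Grundy values for pile B (subtraction set {3, 4, 6}):
k:     0  1  2  3  4  5  6  7  8  9
g(k):  0  0  0  1  1  1  2  2  2  0
So g(9) = 0.
By the Sprague-Grundy theorem, the Grundy value of a sum of independent games is the XOR of the component values.
Combined value = 1 ⊕ 0 = 1.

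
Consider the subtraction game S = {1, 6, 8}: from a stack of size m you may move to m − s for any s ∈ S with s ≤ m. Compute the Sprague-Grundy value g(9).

Build the Grundy sequence with g(k) = mex{g(k−s) : s ∈ {1, 6, 8}, s ≤ k}:
k:     0  1  2  3  4  5  6  7  8  9
g(k):  0  1  0  1  0  1  2  0  1  0
So g(9) = 0.

0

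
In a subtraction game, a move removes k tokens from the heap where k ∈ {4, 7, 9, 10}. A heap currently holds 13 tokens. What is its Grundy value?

Compute g(0), g(1), … for moves {4, 7, 9, 10}:
g(0) = mex{} = 0
g(1) = mex{} = 0
g(2) = mex{} = 0
g(3) = mex{} = 0
g(4) = mex{0} = 1
g(5) = mex{0} = 1
g(6) = mex{0} = 1
g(7) = mex{0} = 1
g(8) = mex{0,1} = 2
g(9) = mex{0,1} = 2
g(10) = mex{0,1} = 2
g(11) = mex{0,1} = 2
g(12) = mex{0,1,2} = 3
g(13) = mex{0,1,2} = 3
So g(13) = 3.

3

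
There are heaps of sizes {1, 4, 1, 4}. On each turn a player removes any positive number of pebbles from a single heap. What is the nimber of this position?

0

Compute the nim-sum pairwise:
1 ^ 4 = 5
5 ^ 1 = 4
4 ^ 4 = 0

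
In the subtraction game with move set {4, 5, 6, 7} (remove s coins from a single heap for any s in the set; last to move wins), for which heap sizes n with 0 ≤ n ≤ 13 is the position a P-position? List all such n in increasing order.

0, 1, 2, 3, 11, 12, 13

Build the Grundy sequence with g(k) = mex{g(k−s) : s ∈ {4, 5, 6, 7}, s ≤ k}:
g(0) = mex{} = 0
g(1) = mex{} = 0
g(2) = mex{} = 0
g(3) = mex{} = 0
g(4) = mex{0} = 1
g(5) = mex{0} = 1
g(6) = mex{0} = 1
g(7) = mex{0} = 1
g(8) = mex{0,1} = 2
g(9) = mex{0,1} = 2
g(10) = mex{0,1} = 2
g(11) = mex{1} = 0
g(12) = mex{1,2} = 0
g(13) = mex{1,2} = 0
The P-positions (g = 0) in 0..13 are 0, 1, 2, 3, 11, 12, 13.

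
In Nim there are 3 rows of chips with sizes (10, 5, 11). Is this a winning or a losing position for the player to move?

Winning position

Bitwise XOR of the heap sizes:
  1010  (10)
  0101  (5)
  1011  (11)
  ----
  0100  (4)
The nim-sum is 4 ≠ 0, so this is an N-position: the player to move can win.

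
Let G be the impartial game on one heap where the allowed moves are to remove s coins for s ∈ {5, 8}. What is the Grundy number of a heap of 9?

1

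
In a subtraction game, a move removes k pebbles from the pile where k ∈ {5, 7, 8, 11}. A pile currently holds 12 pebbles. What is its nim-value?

2

Compute g(0), g(1), … for moves {5, 7, 8, 11}:
g(0) = mex{} = 0
g(1) = mex{} = 0
g(2) = mex{} = 0
g(3) = mex{} = 0
g(4) = mex{} = 0
g(5) = mex{0} = 1
g(6) = mex{0} = 1
g(7) = mex{0} = 1
g(8) = mex{0} = 1
g(9) = mex{0} = 1
g(10) = mex{0,1} = 2
g(11) = mex{0,1} = 2
g(12) = mex{0,1} = 2
So g(12) = 2.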